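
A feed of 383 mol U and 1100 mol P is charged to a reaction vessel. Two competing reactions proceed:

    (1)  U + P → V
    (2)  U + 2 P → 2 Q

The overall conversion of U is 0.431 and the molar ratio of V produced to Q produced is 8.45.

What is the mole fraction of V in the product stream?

Conversion of U: U consumed = 0.431 × 383 = 165.1 mol = 1ξ₁ + 1ξ₂.
Selectivity: 1ξ₁ / (2ξ₂) = 8.45 → ξ₁ = 16.9 ξ₂.
Substitute: (1·16.9 + 1) ξ₂ = 165.1 → ξ₂ = 9.222 mol, ξ₁ = 155.9 mol.
Outlet amounts (n = n₀ + Σ ν·ξ):
  U: 383 − 1(155.9) − 1(9.222) = 217.9
  P: 1100 − 1(155.9) − 2(9.222) = 925.7
  V: 0 + 1(155.9) = 155.9
  Q: 0 + 2(9.222) = 18.44
Total out = 1318 mol; y_V = 155.9 / 1318 = 0.1183.

0.118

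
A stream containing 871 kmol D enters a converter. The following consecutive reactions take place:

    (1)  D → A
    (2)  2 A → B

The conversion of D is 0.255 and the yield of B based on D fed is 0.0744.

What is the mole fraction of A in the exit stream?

Conversion of D: D consumed = 1ξ₁ = 0.255 × 871 → ξ₁ = 222.1 kmol.
Yield of B: 1ξ₂ / 871 = 0.0744 → ξ₂ = 64.8 kmol.
Outlet amounts (n = n₀ + Σ ν·ξ):
  D: 871 − 1(222.1) = 648.9
  A: 0 + 1(222.1) − 2(64.8) = 92.5
  B: 0 + 1(64.8) = 64.8
Total out = 806.2 kmol; y_A = 92.5 / 806.2 = 0.1147.

0.115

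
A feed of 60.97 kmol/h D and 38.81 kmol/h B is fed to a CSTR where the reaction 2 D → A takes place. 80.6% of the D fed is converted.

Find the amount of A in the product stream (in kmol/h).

24.6 kmol/h

D reacted = 0.806 × 60.97 = 49.14 kmol/h; ν_D = −2, so ξ = 49.14/2 = 24.57 kmol/h.
Outlet amounts (n = n₀ + ν ξ):
  D: 60.97 − 2(24.57) = 11.83
  A: 0 + 1(24.57) = 24.57
  B: 38.81 (inert)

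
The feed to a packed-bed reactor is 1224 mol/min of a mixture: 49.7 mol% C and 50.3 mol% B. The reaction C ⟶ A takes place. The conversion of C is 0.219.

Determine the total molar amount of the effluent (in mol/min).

C reacted = 0.219 × 608.3 = 133.2 mol/min; ν_C = −1, so ξ = 133.2/1 = 133.2 mol/min.
Outlet amounts (n = n₀ + ν ξ):
  C: 608.3 − 1(133.2) = 475.1
  A: 0 + 1(133.2) = 133.2
  B: 615.7 (inert)
Total out = 475.1 + 133.2 + 615.7 = 1224 mol/min.

1220 mol/min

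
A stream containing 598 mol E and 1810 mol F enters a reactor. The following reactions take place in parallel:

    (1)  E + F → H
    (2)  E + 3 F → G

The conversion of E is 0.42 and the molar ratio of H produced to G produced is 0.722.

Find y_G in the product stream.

0.0782

Conversion of E: E consumed = 0.42 × 598 = 251.2 mol = 1ξ₁ + 1ξ₂.
Selectivity: 1ξ₁ / (1ξ₂) = 0.722 → ξ₁ = 0.722 ξ₂.
Substitute: (1·0.722 + 1) ξ₂ = 251.2 → ξ₂ = 145.9 mol, ξ₁ = 105.3 mol.
Outlet amounts (n = n₀ + Σ ν·ξ):
  E: 598 − 1(105.3) − 1(145.9) = 346.8
  F: 1810 − 1(105.3) − 3(145.9) = 1267
  H: 0 + 1(105.3) = 105.3
  G: 0 + 1(145.9) = 145.9
Total out = 1865 mol; y_G = 145.9 / 1865 = 0.0782.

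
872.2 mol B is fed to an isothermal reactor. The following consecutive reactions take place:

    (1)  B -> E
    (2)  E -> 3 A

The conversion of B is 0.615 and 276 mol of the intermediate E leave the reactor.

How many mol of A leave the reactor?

Conversion of B: B consumed = 1ξ₁ = 0.615 × 872.2 → ξ₁ = 536.4 mol.
E balance: n_E = 0 + 1ξ₁ − 1ξ₂ = 276 → ξ₂ = (1·536.4 − 276)/1 = 260.4 mol.
Outlet amounts (n = n₀ + Σ ν·ξ):
  B: 872.2 − 1(536.4) = 335.8
  E: 0 + 1(536.4) − 1(260.4) = 276
  A: 0 + 3(260.4) = 781.2

781 mol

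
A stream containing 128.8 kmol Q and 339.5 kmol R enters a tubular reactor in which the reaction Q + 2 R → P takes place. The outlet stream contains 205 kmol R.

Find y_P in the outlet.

For R: n = n₀ − 2ξ → 205 = 339.5 − 2ξ, giving ξ = 67.25 kmol.
Outlet amounts (n = n₀ + ν ξ):
  Q: 128.8 − 1(67.25) = 61.55
  R: 339.5 − 2(67.25) = 205
  P: 0 + 1(67.25) = 67.25
Total out = 333.8 kmol; y_P = 67.25 / 333.8 = 0.2015.

0.201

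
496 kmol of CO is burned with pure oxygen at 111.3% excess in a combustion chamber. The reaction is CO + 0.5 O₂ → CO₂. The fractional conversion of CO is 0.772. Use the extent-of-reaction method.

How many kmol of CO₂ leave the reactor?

383 kmol

Stoichiometric O₂ = 0.5 × 496 = 248 kmol; O₂ fed = 248 × 2.113 = 524 kmol.
Fuel reacted = 0.772 × 496 → ξ = 382.9 kmol.
Outlet (n = n₀ + ν ξ):
  CO: 496 − 1(382.9) = 113.1
  O₂: 524 − 0.5(382.9) = 332.6
  CO₂: 0 + 1(382.9) = 382.9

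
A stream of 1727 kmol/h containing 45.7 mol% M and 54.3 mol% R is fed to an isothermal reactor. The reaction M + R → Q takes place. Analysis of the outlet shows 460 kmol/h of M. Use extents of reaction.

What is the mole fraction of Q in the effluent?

0.236

For M: n = n₀ − 1ξ → 460 = 789.2 − 1ξ, giving ξ = 329.2 kmol/h.
Outlet amounts (n = n₀ + ν ξ):
  M: 789.2 − 1(329.2) = 460
  R: 937.8 − 1(329.2) = 608.5
  Q: 0 + 1(329.2) = 329.2
Total out = 1398 kmol/h; y_Q = 329.2 / 1398 = 0.2355.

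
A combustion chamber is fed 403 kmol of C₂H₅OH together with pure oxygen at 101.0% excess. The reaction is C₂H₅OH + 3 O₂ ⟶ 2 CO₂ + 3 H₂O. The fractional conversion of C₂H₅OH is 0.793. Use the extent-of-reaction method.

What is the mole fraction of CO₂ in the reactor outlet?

0.203

Stoichiometric O₂ = 3 × 403 = 1209 kmol; O₂ fed = 1209 × 2.010 = 2430 kmol.
Fuel reacted = 0.793 × 403 → ξ = 319.6 kmol.
Outlet (n = n₀ + ν ξ):
  C₂H₅OH: 403 − 1(319.6) = 83.42
  O₂: 2430 − 3(319.6) = 1471
  CO₂: 0 + 2(319.6) = 639.2
  H₂O: 0 + 3(319.6) = 958.7
Total out = 3153 kmol; y_CO₂ = 639.2 / 3153 = 0.2027.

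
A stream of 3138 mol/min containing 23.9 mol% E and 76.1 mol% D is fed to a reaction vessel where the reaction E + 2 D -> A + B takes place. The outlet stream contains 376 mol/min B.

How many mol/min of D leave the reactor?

For B: n = n₀ + 1ξ → 376 = 0 + 1ξ, giving ξ = 376 mol/min.
Outlet amounts (n = n₀ + ν ξ):
  E: 750 − 1(376) = 374
  D: 2388 − 2(376) = 1636
  A: 0 + 1(376) = 376
  B: 0 + 1(376) = 376

1640 mol/min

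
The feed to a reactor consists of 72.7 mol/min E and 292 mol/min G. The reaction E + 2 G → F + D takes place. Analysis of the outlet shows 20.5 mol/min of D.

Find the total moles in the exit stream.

344 mol/min

For D: n = n₀ + 1ξ → 20.5 = 0 + 1ξ, giving ξ = 20.5 mol/min.
Outlet amounts (n = n₀ + ν ξ):
  E: 72.7 − 1(20.5) = 52.2
  G: 292 − 2(20.5) = 251
  F: 0 + 1(20.5) = 20.5
  D: 0 + 1(20.5) = 20.5
Total out = 52.2 + 251 + 20.5 + 20.5 = 344.2 mol/min.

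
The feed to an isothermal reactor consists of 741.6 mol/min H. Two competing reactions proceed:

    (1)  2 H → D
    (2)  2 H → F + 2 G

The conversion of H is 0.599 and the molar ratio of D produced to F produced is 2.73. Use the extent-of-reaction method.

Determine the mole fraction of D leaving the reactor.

Conversion of H: H consumed = 0.599 × 741.6 = 444.2 mol/min = 2ξ₁ + 2ξ₂.
Selectivity: 1ξ₁ / (1ξ₂) = 2.73 → ξ₁ = 2.73 ξ₂.
Substitute: (2·2.73 + 2) ξ₂ = 444.2 → ξ₂ = 59.55 mol/min, ξ₁ = 162.6 mol/min.
Outlet amounts (n = n₀ + Σ ν·ξ):
  H: 741.6 − 2(162.6) − 2(59.55) = 297.4
  D: 0 + 1(162.6) = 162.6
  F: 0 + 1(59.55) = 59.55
  G: 0 + 2(59.55) = 119.1
Total out = 638.6 mol/min; y_D = 162.6 / 638.6 = 0.2546.

0.255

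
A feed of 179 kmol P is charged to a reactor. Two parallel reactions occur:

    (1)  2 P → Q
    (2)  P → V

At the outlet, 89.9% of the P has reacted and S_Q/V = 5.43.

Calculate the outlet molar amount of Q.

Conversion of P: P consumed = 0.899 × 179 = 160.9 kmol = 2ξ₁ + 1ξ₂.
Selectivity: 1ξ₁ / (1ξ₂) = 5.43 → ξ₁ = 5.43 ξ₂.
Substitute: (2·5.43 + 1) ξ₂ = 160.9 → ξ₂ = 13.57 kmol, ξ₁ = 73.68 kmol.
Outlet amounts (n = n₀ + Σ ν·ξ):
  P: 179 − 2(73.68) − 1(13.57) = 18.08
  Q: 0 + 1(73.68) = 73.68
  V: 0 + 1(13.57) = 13.57

73.7 kmol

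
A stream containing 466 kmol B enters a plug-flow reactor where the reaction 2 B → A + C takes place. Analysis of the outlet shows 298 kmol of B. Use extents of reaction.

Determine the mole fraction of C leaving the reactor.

0.18

For B: n = n₀ − 2ξ → 298 = 466 − 2ξ, giving ξ = 84 kmol.
Outlet amounts (n = n₀ + ν ξ):
  B: 466 − 2(84) = 298
  A: 0 + 1(84) = 84
  C: 0 + 1(84) = 84
Total out = 466 kmol; y_C = 84 / 466 = 0.1803.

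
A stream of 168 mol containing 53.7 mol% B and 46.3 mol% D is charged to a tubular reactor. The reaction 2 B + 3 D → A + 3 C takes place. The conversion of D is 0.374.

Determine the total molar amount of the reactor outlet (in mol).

158 mol

D reacted = 0.374 × 77.78 = 29.09 mol; ν_D = −3, so ξ = 29.09/3 = 9.697 mol.
Outlet amounts (n = n₀ + ν ξ):
  B: 90.22 − 2(9.697) = 70.82
  D: 77.78 − 3(9.697) = 48.69
  A: 0 + 1(9.697) = 9.697
  C: 0 + 3(9.697) = 29.09
Total out = 70.82 + 48.69 + 9.697 + 29.09 = 158.3 mol.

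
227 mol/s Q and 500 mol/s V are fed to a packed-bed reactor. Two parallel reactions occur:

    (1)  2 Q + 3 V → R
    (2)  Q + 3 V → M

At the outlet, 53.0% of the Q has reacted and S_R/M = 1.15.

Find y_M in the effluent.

0.081

Conversion of Q: Q consumed = 0.53 × 227 = 120.3 mol/s = 2ξ₁ + 1ξ₂.
Selectivity: 1ξ₁ / (1ξ₂) = 1.15 → ξ₁ = 1.15 ξ₂.
Substitute: (2·1.15 + 1) ξ₂ = 120.3 → ξ₂ = 36.46 mol/s, ξ₁ = 41.93 mol/s.
Outlet amounts (n = n₀ + Σ ν·ξ):
  Q: 227 − 2(41.93) − 1(36.46) = 106.7
  V: 500 − 3(41.93) − 3(36.46) = 264.8
  R: 0 + 1(41.93) = 41.93
  M: 0 + 1(36.46) = 36.46
Total out = 449.9 mol/s; y_M = 36.46 / 449.9 = 0.08103.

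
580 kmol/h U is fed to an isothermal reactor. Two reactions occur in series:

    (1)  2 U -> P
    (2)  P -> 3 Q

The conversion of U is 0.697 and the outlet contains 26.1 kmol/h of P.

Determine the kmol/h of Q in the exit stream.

Conversion of U: U consumed = 2ξ₁ = 0.697 × 580 → ξ₁ = 202.1 kmol/h.
P balance: n_P = 0 + 1ξ₁ − 1ξ₂ = 26.1 → ξ₂ = (1·202.1 − 26.1)/1 = 176 kmol/h.
Outlet amounts (n = n₀ + Σ ν·ξ):
  U: 580 − 2(202.1) = 175.7
  P: 0 + 1(202.1) − 1(176) = 26.1
  Q: 0 + 3(176) = 528.1

528 kmol/h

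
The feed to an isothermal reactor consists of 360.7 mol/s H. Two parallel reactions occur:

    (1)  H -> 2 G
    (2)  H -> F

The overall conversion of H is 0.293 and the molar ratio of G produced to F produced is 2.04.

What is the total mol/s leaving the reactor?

Conversion of H: H consumed = 0.293 × 360.7 = 105.7 mol/s = 1ξ₁ + 1ξ₂.
Selectivity: 2ξ₁ / (1ξ₂) = 2.04 → ξ₁ = 1.02 ξ₂.
Substitute: (1·1.02 + 1) ξ₂ = 105.7 → ξ₂ = 52.32 mol/s, ξ₁ = 53.37 mol/s.
Outlet amounts (n = n₀ + Σ ν·ξ):
  H: 360.7 − 1(53.37) − 1(52.32) = 255
  G: 0 + 2(53.37) = 106.7
  F: 0 + 1(52.32) = 52.32
Total out = 255 + 106.7 + 52.32 = 414.1 mol/s.

414 mol/s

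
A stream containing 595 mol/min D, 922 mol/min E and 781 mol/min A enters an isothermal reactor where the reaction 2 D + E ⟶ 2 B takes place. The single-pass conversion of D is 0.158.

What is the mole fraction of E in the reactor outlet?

D reacted = 0.158 × 595 = 94.01 mol/min; ν_D = −2, so ξ = 94.01/2 = 47.01 mol/min.
Outlet amounts (n = n₀ + ν ξ):
  D: 595 − 2(47.01) = 501
  E: 922 − 1(47.01) = 875
  B: 0 + 2(47.01) = 94.01
  A: 781 (inert)
Total out = 2251 mol/min; y_E = 875 / 2251 = 0.3887.

0.389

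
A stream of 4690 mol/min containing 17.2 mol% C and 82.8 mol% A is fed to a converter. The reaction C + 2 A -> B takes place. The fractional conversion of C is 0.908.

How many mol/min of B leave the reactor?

C reacted = 0.908 × 806.7 = 732.5 mol/min; ν_C = −1, so ξ = 732.5/1 = 732.5 mol/min.
Outlet amounts (n = n₀ + ν ξ):
  C: 806.7 − 1(732.5) = 74.21
  A: 3883 − 2(732.5) = 2418
  B: 0 + 1(732.5) = 732.5

732 mol/min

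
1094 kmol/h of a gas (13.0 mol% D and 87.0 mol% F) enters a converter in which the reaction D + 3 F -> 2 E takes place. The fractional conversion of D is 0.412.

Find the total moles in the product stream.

D reacted = 0.412 × 142.2 = 58.59 kmol/h; ν_D = −1, so ξ = 58.59/1 = 58.59 kmol/h.
Outlet amounts (n = n₀ + ν ξ):
  D: 142.2 − 1(58.59) = 83.63
  F: 951.8 − 3(58.59) = 776
  E: 0 + 2(58.59) = 117.2
Total out = 83.63 + 776 + 117.2 = 976.8 kmol/h.

977 kmol/h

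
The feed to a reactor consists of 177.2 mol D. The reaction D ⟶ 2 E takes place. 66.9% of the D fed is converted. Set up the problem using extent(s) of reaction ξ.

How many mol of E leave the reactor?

237 mol

D reacted = 0.669 × 177.2 = 118.5 mol; ν_D = −1, so ξ = 118.5/1 = 118.5 mol.
Outlet amounts (n = n₀ + ν ξ):
  D: 177.2 − 1(118.5) = 58.65
  E: 0 + 2(118.5) = 237.1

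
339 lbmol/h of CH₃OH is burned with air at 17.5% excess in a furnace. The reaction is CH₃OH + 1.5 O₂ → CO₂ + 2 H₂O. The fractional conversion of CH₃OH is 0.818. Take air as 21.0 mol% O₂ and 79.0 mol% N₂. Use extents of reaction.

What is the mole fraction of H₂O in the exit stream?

0.167

Stoichiometric O₂ = 1.5 × 339 = 508.5 lbmol/h; O₂ fed = 508.5 × 1.175 = 597.5 lbmol/h.
N₂ fed = 597.5 × 79/21 = 2248 lbmol/h.
Fuel reacted = 0.818 × 339 → ξ = 277.3 lbmol/h.
Outlet (n = n₀ + ν ξ):
  CH₃OH: 339 − 1(277.3) = 61.7
  O₂: 597.5 − 1.5(277.3) = 181.5
  N₂: 2248 (inert)
  CO₂: 0 + 1(277.3) = 277.3
  H₂O: 0 + 2(277.3) = 554.6
Total out = 3323 lbmol/h; y_H₂O = 554.6 / 3323 = 0.1669.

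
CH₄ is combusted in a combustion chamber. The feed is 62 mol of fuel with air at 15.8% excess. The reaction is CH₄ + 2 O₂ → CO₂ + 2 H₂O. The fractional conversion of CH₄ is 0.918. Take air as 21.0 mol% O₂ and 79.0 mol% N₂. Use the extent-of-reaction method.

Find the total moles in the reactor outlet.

Stoichiometric O₂ = 2 × 62 = 124 mol; O₂ fed = 124 × 1.158 = 143.6 mol.
N₂ fed = 143.6 × 79/21 = 540.2 mol.
Fuel reacted = 0.918 × 62 → ξ = 56.92 mol.
Outlet (n = n₀ + ν ξ):
  CH₄: 62 − 1(56.92) = 5.084
  O₂: 143.6 − 2(56.92) = 29.76
  N₂: 540.2 (inert)
  CO₂: 0 + 1(56.92) = 56.92
  H₂O: 0 + 2(56.92) = 113.8
Total out = 5.084 + 29.76 + 540.2 + 56.92 + 113.8 = 745.8 mol.

746 mol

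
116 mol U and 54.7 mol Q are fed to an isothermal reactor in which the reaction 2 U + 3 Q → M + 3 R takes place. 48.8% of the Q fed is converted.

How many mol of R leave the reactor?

26.7 mol

Q reacted = 0.488 × 54.7 = 26.69 mol; ν_Q = −3, so ξ = 26.69/3 = 8.898 mol.
Outlet amounts (n = n₀ + ν ξ):
  U: 116 − 2(8.898) = 98.2
  Q: 54.7 − 3(8.898) = 28.01
  M: 0 + 1(8.898) = 8.898
  R: 0 + 3(8.898) = 26.69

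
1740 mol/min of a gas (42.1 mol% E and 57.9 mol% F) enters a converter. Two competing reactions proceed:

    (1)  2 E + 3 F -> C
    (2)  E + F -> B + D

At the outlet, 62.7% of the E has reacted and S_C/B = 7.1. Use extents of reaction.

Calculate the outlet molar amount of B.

Conversion of E: E consumed = 0.627 × 732.5 = 459.3 mol/min = 2ξ₁ + 1ξ₂.
Selectivity: 1ξ₁ / (1ξ₂) = 7.1 → ξ₁ = 7.1 ξ₂.
Substitute: (2·7.1 + 1) ξ₂ = 459.3 → ξ₂ = 30.22 mol/min, ξ₁ = 214.5 mol/min.
Outlet amounts (n = n₀ + Σ ν·ξ):
  E: 732.5 − 2(214.5) − 1(30.22) = 273.2
  F: 1007 − 3(214.5) − 1(30.22) = 333.6
  C: 0 + 1(214.5) = 214.5
  B: 0 + 1(30.22) = 30.22
  D: 0 + 1(30.22) = 30.22

30.2 mol/min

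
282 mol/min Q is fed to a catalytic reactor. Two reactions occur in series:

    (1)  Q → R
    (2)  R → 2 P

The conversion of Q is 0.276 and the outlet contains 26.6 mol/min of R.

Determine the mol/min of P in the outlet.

Conversion of Q: Q consumed = 1ξ₁ = 0.276 × 282 → ξ₁ = 77.83 mol/min.
R balance: n_R = 0 + 1ξ₁ − 1ξ₂ = 26.6 → ξ₂ = (1·77.83 − 26.6)/1 = 51.23 mol/min.
Outlet amounts (n = n₀ + Σ ν·ξ):
  Q: 282 − 1(77.83) = 204.2
  R: 0 + 1(77.83) − 1(51.23) = 26.6
  P: 0 + 2(51.23) = 102.5

102 mol/min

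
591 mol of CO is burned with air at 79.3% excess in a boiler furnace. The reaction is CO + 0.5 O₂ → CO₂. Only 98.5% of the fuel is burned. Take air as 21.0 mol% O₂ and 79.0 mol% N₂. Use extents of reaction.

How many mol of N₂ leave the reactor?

1990 mol

Stoichiometric O₂ = 0.5 × 591 = 295.5 mol; O₂ fed = 295.5 × 1.793 = 529.8 mol.
N₂ fed = 529.8 × 79/21 = 1993 mol.
Fuel reacted = 0.985 × 591 → ξ = 582.1 mol.
Outlet (n = n₀ + ν ξ):
  CO: 591 − 1(582.1) = 8.865
  O₂: 529.8 − 0.5(582.1) = 238.8
  N₂: 1993 (inert)
  CO₂: 0 + 1(582.1) = 582.1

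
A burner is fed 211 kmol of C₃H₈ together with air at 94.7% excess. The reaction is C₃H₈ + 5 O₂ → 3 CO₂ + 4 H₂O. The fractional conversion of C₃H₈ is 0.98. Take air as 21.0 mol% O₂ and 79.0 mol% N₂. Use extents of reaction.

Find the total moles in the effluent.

Stoichiometric O₂ = 5 × 211 = 1055 kmol; O₂ fed = 1055 × 1.947 = 2054 kmol.
N₂ fed = 2054 × 79/21 = 7727 kmol.
Fuel reacted = 0.98 × 211 → ξ = 206.8 kmol.
Outlet (n = n₀ + ν ξ):
  C₃H₈: 211 − 1(206.8) = 4.22
  O₂: 2054 − 5(206.8) = 1020
  N₂: 7727 (inert)
  CO₂: 0 + 3(206.8) = 620.3
  H₂O: 0 + 4(206.8) = 827.1
Total out = 4.22 + 1020 + 7727 + 620.3 + 827.1 = 10200 kmol.

10200 kmol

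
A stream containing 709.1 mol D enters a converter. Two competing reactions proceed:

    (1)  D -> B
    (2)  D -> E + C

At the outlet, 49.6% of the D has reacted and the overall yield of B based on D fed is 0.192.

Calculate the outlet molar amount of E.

Yield of B: 1ξ₁ / 709.1 = 0.192 → ξ₁ = 136.1 mol.
Conversion of D: 1ξ₁ + 1ξ₂ = 0.496 × 709.1 = 351.7 → ξ₂ = 215.6 mol.
Outlet amounts (n = n₀ + Σ ν·ξ):
  D: 709.1 − 1(136.1) − 1(215.6) = 357.4
  B: 0 + 1(136.1) = 136.1
  E: 0 + 1(215.6) = 215.6
  C: 0 + 1(215.6) = 215.6

216 mol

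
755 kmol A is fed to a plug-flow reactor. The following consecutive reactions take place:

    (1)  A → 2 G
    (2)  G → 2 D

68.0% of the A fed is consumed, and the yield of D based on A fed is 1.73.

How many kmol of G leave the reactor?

374 kmol

Conversion of A: A consumed = 1ξ₁ = 0.68 × 755 → ξ₁ = 513.4 kmol.
Yield of D: 2ξ₂ / 755 = 1.73 → ξ₂ = 653.1 kmol.
Outlet amounts (n = n₀ + Σ ν·ξ):
  A: 755 − 1(513.4) = 241.6
  G: 0 + 2(513.4) − 1(653.1) = 373.7
  D: 0 + 2(653.1) = 1306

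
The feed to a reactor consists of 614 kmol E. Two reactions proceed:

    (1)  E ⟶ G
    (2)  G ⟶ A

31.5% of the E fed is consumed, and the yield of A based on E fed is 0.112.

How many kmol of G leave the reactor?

Conversion of E: E consumed = 1ξ₁ = 0.315 × 614 → ξ₁ = 193.4 kmol.
Yield of A: 1ξ₂ / 614 = 0.112 → ξ₂ = 68.77 kmol.
Outlet amounts (n = n₀ + Σ ν·ξ):
  E: 614 − 1(193.4) = 420.6
  G: 0 + 1(193.4) − 1(68.77) = 124.6
  A: 0 + 1(68.77) = 68.77

125 kmol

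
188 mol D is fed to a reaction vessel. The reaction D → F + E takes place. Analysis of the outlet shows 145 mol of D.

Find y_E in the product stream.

0.186

For D: n = n₀ − 1ξ → 145 = 188 − 1ξ, giving ξ = 43 mol.
Outlet amounts (n = n₀ + ν ξ):
  D: 188 − 1(43) = 145
  F: 0 + 1(43) = 43
  E: 0 + 1(43) = 43
Total out = 231 mol; y_E = 43 / 231 = 0.1861.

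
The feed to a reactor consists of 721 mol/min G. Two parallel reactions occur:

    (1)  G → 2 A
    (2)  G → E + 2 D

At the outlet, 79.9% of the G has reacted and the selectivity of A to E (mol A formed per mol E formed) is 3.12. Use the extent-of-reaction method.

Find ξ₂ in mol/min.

Conversion of G: G consumed = 0.799 × 721 = 576.1 mol/min = 1ξ₁ + 1ξ₂.
Selectivity: 2ξ₁ / (1ξ₂) = 3.12 → ξ₁ = 1.56 ξ₂.
Substitute: (1·1.56 + 1) ξ₂ = 576.1 → ξ₂ = 225 mol/min, ξ₁ = 351 mol/min.
Outlet amounts (n = n₀ + Σ ν·ξ):
  G: 721 − 1(351) − 1(225) = 144.9
  A: 0 + 2(351) = 702.1
  E: 0 + 1(225) = 225
  D: 0 + 2(225) = 450.1

ξ₂ = 225 mol/min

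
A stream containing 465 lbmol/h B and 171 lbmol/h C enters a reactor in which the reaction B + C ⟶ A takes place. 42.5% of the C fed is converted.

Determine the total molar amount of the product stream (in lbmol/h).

563 lbmol/h

C reacted = 0.425 × 171 = 72.67 lbmol/h; ν_C = −1, so ξ = 72.67/1 = 72.67 lbmol/h.
Outlet amounts (n = n₀ + ν ξ):
  B: 465 − 1(72.67) = 392.3
  C: 171 − 1(72.67) = 98.33
  A: 0 + 1(72.67) = 72.67
Total out = 392.3 + 98.33 + 72.67 = 563.3 lbmol/h.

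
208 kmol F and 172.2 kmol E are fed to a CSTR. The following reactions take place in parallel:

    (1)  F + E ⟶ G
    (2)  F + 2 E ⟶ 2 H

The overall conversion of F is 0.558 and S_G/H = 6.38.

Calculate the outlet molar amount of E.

47.7 kmol

Conversion of F: F consumed = 0.558 × 208 = 116.1 kmol = 1ξ₁ + 1ξ₂.
Selectivity: 1ξ₁ / (2ξ₂) = 6.38 → ξ₁ = 12.76 ξ₂.
Substitute: (1·12.76 + 1) ξ₂ = 116.1 → ξ₂ = 8.435 kmol, ξ₁ = 107.6 kmol.
Outlet amounts (n = n₀ + Σ ν·ξ):
  F: 208 − 1(107.6) − 1(8.435) = 91.94
  E: 172.2 − 1(107.6) − 2(8.435) = 47.7
  G: 0 + 1(107.6) = 107.6
  H: 0 + 2(8.435) = 16.87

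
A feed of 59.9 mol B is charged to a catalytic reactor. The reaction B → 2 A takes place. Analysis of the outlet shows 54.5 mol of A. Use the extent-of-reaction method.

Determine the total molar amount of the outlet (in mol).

For A: n = n₀ + 2ξ → 54.5 = 0 + 2ξ, giving ξ = 27.25 mol.
Outlet amounts (n = n₀ + ν ξ):
  B: 59.9 − 1(27.25) = 32.65
  A: 0 + 2(27.25) = 54.5
Total out = 32.65 + 54.5 = 87.15 mol.

87.2 mol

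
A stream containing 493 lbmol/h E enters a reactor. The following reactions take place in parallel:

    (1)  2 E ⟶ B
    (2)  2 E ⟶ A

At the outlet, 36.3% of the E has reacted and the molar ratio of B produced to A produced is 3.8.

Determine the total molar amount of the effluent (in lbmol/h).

404 lbmol/h

Conversion of E: E consumed = 0.363 × 493 = 179 lbmol/h = 2ξ₁ + 2ξ₂.
Selectivity: 1ξ₁ / (1ξ₂) = 3.8 → ξ₁ = 3.8 ξ₂.
Substitute: (2·3.8 + 2) ξ₂ = 179 → ξ₂ = 18.64 lbmol/h, ξ₁ = 70.84 lbmol/h.
Outlet amounts (n = n₀ + Σ ν·ξ):
  E: 493 − 2(70.84) − 2(18.64) = 314
  B: 0 + 1(70.84) = 70.84
  A: 0 + 1(18.64) = 18.64
Total out = 314 + 70.84 + 18.64 = 403.5 lbmol/h.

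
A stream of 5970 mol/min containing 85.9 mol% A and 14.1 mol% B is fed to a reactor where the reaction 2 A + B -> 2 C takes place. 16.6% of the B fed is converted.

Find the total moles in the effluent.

5830 mol/min

B reacted = 0.166 × 841.8 = 139.7 mol/min; ν_B = −1, so ξ = 139.7/1 = 139.7 mol/min.
Outlet amounts (n = n₀ + ν ξ):
  A: 5128 − 2(139.7) = 4849
  B: 841.8 − 1(139.7) = 702
  C: 0 + 2(139.7) = 279.5
Total out = 4849 + 702 + 279.5 = 5830 mol/min.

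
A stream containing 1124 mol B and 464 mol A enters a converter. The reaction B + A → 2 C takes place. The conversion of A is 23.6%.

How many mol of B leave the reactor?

1010 mol

A reacted = 0.236 × 464 = 109.5 mol; ν_A = −1, so ξ = 109.5/1 = 109.5 mol.
Outlet amounts (n = n₀ + ν ξ):
  B: 1124 − 1(109.5) = 1014
  A: 464 − 1(109.5) = 354.5
  C: 0 + 2(109.5) = 219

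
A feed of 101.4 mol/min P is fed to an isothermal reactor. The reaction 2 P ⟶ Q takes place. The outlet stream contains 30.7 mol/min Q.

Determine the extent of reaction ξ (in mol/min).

ξ = 30.7 mol/min

For Q: n = n₀ + 1ξ → 30.7 = 0 + 1ξ, giving ξ = 30.7 mol/min.
Outlet amounts (n = n₀ + ν ξ):
  P: 101.4 − 2(30.7) = 40
  Q: 0 + 1(30.7) = 30.7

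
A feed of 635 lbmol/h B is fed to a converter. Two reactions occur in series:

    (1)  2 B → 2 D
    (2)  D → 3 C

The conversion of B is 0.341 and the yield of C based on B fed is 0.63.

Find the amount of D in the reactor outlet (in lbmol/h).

Conversion of B: B consumed = 2ξ₁ = 0.341 × 635 → ξ₁ = 108.3 lbmol/h.
Yield of C: 3ξ₂ / 635 = 0.63 → ξ₂ = 133.3 lbmol/h.
Outlet amounts (n = n₀ + Σ ν·ξ):
  B: 635 − 2(108.3) = 418.5
  D: 0 + 2(108.3) − 1(133.3) = 83.19
  C: 0 + 3(133.3) = 400

83.2 lbmol/h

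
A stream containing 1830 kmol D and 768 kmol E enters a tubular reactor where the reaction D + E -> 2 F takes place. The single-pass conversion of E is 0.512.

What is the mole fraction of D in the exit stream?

0.553

E reacted = 0.512 × 768 = 393.2 kmol; ν_E = −1, so ξ = 393.2/1 = 393.2 kmol.
Outlet amounts (n = n₀ + ν ξ):
  D: 1830 − 1(393.2) = 1437
  E: 768 − 1(393.2) = 374.8
  F: 0 + 2(393.2) = 786.4
Total out = 2598 kmol; y_D = 1437 / 2598 = 0.553.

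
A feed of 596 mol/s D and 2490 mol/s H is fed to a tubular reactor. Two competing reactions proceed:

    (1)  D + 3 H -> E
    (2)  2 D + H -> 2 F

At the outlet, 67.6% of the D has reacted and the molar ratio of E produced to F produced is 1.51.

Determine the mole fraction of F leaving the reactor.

Conversion of D: D consumed = 0.676 × 596 = 402.9 mol/s = 1ξ₁ + 2ξ₂.
Selectivity: 1ξ₁ / (2ξ₂) = 1.51 → ξ₁ = 3.02 ξ₂.
Substitute: (1·3.02 + 2) ξ₂ = 402.9 → ξ₂ = 80.26 mol/s, ξ₁ = 242.4 mol/s.
Outlet amounts (n = n₀ + Σ ν·ξ):
  D: 596 − 1(242.4) − 2(80.26) = 193.1
  H: 2490 − 3(242.4) − 1(80.26) = 1683
  E: 0 + 1(242.4) = 242.4
  F: 0 + 2(80.26) = 160.5
Total out = 2279 mol/s; y_F = 160.5 / 2279 = 0.07045.

0.0704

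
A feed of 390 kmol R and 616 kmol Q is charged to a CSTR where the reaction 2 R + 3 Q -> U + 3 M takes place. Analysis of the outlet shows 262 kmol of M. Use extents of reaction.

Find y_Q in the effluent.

0.385

For M: n = n₀ + 3ξ → 262 = 0 + 3ξ, giving ξ = 87.33 kmol.
Outlet amounts (n = n₀ + ν ξ):
  R: 390 − 2(87.33) = 215.3
  Q: 616 − 3(87.33) = 354
  U: 0 + 1(87.33) = 87.33
  M: 0 + 3(87.33) = 262
Total out = 918.7 kmol; y_Q = 354 / 918.7 = 0.3853.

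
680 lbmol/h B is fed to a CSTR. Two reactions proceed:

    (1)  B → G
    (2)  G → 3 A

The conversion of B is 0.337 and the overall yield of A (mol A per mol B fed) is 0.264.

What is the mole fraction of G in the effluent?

0.212

Conversion of B: B consumed = 1ξ₁ = 0.337 × 680 → ξ₁ = 229.2 lbmol/h.
Yield of A: 3ξ₂ / 680 = 0.264 → ξ₂ = 59.84 lbmol/h.
Outlet amounts (n = n₀ + Σ ν·ξ):
  B: 680 − 1(229.2) = 450.8
  G: 0 + 1(229.2) − 1(59.84) = 169.3
  A: 0 + 3(59.84) = 179.5
Total out = 799.7 lbmol/h; y_G = 169.3 / 799.7 = 0.2117.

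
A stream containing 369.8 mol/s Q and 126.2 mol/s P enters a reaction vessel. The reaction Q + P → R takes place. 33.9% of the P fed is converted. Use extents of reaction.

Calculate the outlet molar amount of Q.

P reacted = 0.339 × 126.2 = 42.78 mol/s; ν_P = −1, so ξ = 42.78/1 = 42.78 mol/s.
Outlet amounts (n = n₀ + ν ξ):
  Q: 369.8 − 1(42.78) = 327
  P: 126.2 − 1(42.78) = 83.42
  R: 0 + 1(42.78) = 42.78

327 mol/s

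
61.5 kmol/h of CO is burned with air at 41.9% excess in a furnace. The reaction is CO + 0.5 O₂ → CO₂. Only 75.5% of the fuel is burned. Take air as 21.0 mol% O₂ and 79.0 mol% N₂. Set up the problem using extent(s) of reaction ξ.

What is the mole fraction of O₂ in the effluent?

Stoichiometric O₂ = 0.5 × 61.5 = 30.75 kmol/h; O₂ fed = 30.75 × 1.419 = 43.63 kmol/h.
N₂ fed = 43.63 × 79/21 = 164.1 kmol/h.
Fuel reacted = 0.755 × 61.5 → ξ = 46.43 kmol/h.
Outlet (n = n₀ + ν ξ):
  CO: 61.5 − 1(46.43) = 15.07
  O₂: 43.63 − 0.5(46.43) = 20.42
  N₂: 164.1 (inert)
  CO₂: 0 + 1(46.43) = 46.43
Total out = 246.1 kmol/h; y_O₂ = 20.42 / 246.1 = 0.08298.

0.083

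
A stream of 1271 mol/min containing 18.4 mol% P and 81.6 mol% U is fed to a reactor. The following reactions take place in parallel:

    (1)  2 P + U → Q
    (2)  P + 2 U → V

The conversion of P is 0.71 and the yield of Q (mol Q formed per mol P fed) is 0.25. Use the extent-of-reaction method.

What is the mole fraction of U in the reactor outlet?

Yield of Q: 1ξ₁ / 233.9 = 0.25 → ξ₁ = 58.47 mol/min.
Conversion of P: 2ξ₁ + 1ξ₂ = 0.71 × 233.9 = 166 → ξ₂ = 49.11 mol/min.
Outlet amounts (n = n₀ + Σ ν·ξ):
  P: 233.9 − 2(58.47) − 1(49.11) = 67.82
  U: 1037 − 1(58.47) − 2(49.11) = 880.4
  Q: 0 + 1(58.47) = 58.47
  V: 0 + 1(49.11) = 49.11
Total out = 1056 mol/min; y_U = 880.4 / 1056 = 0.8339.

0.834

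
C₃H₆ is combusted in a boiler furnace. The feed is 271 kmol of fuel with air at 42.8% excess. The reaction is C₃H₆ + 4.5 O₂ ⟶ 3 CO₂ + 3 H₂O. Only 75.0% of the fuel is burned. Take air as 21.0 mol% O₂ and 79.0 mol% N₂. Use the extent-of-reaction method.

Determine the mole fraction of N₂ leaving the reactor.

Stoichiometric O₂ = 4.5 × 271 = 1220 kmol; O₂ fed = 1220 × 1.428 = 1741 kmol.
N₂ fed = 1741 × 79/21 = 6551 kmol.
Fuel reacted = 0.75 × 271 → ξ = 203.2 kmol.
Outlet (n = n₀ + ν ξ):
  C₃H₆: 271 − 1(203.2) = 67.75
  O₂: 1741 − 4.5(203.2) = 826.8
  N₂: 6551 (inert)
  CO₂: 0 + 3(203.2) = 609.8
  H₂O: 0 + 3(203.2) = 609.8
Total out = 8665 kmol; y_N₂ = 6551 / 8665 = 0.756.

0.756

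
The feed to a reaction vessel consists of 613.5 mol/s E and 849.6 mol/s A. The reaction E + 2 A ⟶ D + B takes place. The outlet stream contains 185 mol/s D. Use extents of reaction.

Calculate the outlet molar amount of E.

For D: n = n₀ + 1ξ → 185 = 0 + 1ξ, giving ξ = 185 mol/s.
Outlet amounts (n = n₀ + ν ξ):
  E: 613.5 − 1(185) = 428.5
  A: 849.6 − 2(185) = 479.6
  D: 0 + 1(185) = 185
  B: 0 + 1(185) = 185

428 mol/s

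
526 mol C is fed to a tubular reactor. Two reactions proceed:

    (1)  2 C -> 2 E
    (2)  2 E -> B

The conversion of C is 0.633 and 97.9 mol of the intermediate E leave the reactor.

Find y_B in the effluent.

0.288

Conversion of C: C consumed = 2ξ₁ = 0.633 × 526 → ξ₁ = 166.5 mol.
E balance: n_E = 0 + 2ξ₁ − 2ξ₂ = 97.9 → ξ₂ = (2·166.5 − 97.9)/2 = 117.5 mol.
Outlet amounts (n = n₀ + Σ ν·ξ):
  C: 526 − 2(166.5) = 193
  E: 0 + 2(166.5) − 2(117.5) = 97.9
  B: 0 + 1(117.5) = 117.5
Total out = 408.5 mol; y_B = 117.5 / 408.5 = 0.2877.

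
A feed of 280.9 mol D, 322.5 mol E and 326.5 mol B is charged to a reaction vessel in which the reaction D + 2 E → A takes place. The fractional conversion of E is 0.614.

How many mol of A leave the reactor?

99 mol

E reacted = 0.614 × 322.5 = 198 mol; ν_E = −2, so ξ = 198/2 = 99.01 mol.
Outlet amounts (n = n₀ + ν ξ):
  D: 280.9 − 1(99.01) = 181.9
  E: 322.5 − 2(99.01) = 124.5
  A: 0 + 1(99.01) = 99.01
  B: 326.5 (inert)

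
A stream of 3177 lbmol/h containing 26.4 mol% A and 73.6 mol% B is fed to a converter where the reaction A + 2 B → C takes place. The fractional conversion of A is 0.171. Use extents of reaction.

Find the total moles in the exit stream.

2890 lbmol/h

A reacted = 0.171 × 838.7 = 143.4 lbmol/h; ν_A = −1, so ξ = 143.4/1 = 143.4 lbmol/h.
Outlet amounts (n = n₀ + ν ξ):
  A: 838.7 − 1(143.4) = 695.3
  B: 2338 − 2(143.4) = 2051
  C: 0 + 1(143.4) = 143.4
Total out = 695.3 + 2051 + 143.4 = 2890 lbmol/h.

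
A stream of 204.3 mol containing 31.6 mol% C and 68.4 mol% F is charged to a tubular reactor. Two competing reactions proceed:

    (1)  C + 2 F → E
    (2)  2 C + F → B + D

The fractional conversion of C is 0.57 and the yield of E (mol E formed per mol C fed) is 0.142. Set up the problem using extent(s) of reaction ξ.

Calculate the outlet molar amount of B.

Yield of E: 1ξ₁ / 64.56 = 0.142 → ξ₁ = 9.167 mol.
Conversion of C: 1ξ₁ + 2ξ₂ = 0.57 × 64.56 = 36.8 → ξ₂ = 13.82 mol.
Outlet amounts (n = n₀ + Σ ν·ξ):
  C: 64.56 − 1(9.167) − 2(13.82) = 27.76
  F: 139.7 − 2(9.167) − 1(13.82) = 107.6
  E: 0 + 1(9.167) = 9.167
  B: 0 + 1(13.82) = 13.82
  D: 0 + 1(13.82) = 13.82

13.8 mol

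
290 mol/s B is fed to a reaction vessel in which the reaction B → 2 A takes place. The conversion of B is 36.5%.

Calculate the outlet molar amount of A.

212 mol/s

B reacted = 0.365 × 290 = 105.8 mol/s; ν_B = −1, so ξ = 105.8/1 = 105.8 mol/s.
Outlet amounts (n = n₀ + ν ξ):
  B: 290 − 1(105.8) = 184.2
  A: 0 + 2(105.8) = 211.7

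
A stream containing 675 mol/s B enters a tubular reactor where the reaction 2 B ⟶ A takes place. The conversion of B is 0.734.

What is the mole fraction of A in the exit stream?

B reacted = 0.734 × 675 = 495.4 mol/s; ν_B = −2, so ξ = 495.4/2 = 247.7 mol/s.
Outlet amounts (n = n₀ + ν ξ):
  B: 675 − 2(247.7) = 179.6
  A: 0 + 1(247.7) = 247.7
Total out = 427.3 mol/s; y_A = 247.7 / 427.3 = 0.5798.

0.58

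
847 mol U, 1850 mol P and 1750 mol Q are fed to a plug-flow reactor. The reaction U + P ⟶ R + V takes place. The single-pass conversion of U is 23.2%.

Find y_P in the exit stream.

U reacted = 0.232 × 847 = 196.5 mol; ν_U = −1, so ξ = 196.5/1 = 196.5 mol.
Outlet amounts (n = n₀ + ν ξ):
  U: 847 − 1(196.5) = 650.5
  P: 1850 − 1(196.5) = 1653
  R: 0 + 1(196.5) = 196.5
  V: 0 + 1(196.5) = 196.5
  Q: 1750 (inert)
Total out = 4447 mol; y_P = 1653 / 4447 = 0.3718.

0.372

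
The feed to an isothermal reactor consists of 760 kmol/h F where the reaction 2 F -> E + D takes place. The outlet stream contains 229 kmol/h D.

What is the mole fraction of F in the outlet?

For D: n = n₀ + 1ξ → 229 = 0 + 1ξ, giving ξ = 229 kmol/h.
Outlet amounts (n = n₀ + ν ξ):
  F: 760 − 2(229) = 302
  E: 0 + 1(229) = 229
  D: 0 + 1(229) = 229
Total out = 760 kmol/h; y_F = 302 / 760 = 0.3974.

0.397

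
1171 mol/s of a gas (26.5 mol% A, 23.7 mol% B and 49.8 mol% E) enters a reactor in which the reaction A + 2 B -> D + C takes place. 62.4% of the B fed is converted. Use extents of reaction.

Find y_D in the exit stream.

B reacted = 0.624 × 277.5 = 173.2 mol/s; ν_B = −2, so ξ = 173.2/2 = 86.59 mol/s.
Outlet amounts (n = n₀ + ν ξ):
  A: 310.3 − 1(86.59) = 223.7
  B: 277.5 − 2(86.59) = 104.4
  D: 0 + 1(86.59) = 86.59
  C: 0 + 1(86.59) = 86.59
  E: 583.2 (inert)
Total out = 1084 mol/s; y_D = 86.59 / 1084 = 0.07985.

0.0798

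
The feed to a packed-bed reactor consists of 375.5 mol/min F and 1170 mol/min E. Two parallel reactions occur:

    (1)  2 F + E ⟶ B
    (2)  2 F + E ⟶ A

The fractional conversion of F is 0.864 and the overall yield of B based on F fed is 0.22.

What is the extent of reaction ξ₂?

Yield of B: 1ξ₁ / 375.5 = 0.22 → ξ₁ = 82.61 mol/min.
Conversion of F: 2ξ₁ + 2ξ₂ = 0.864 × 375.5 = 324.4 → ξ₂ = 79.61 mol/min.
Outlet amounts (n = n₀ + Σ ν·ξ):
  F: 375.5 − 2(82.61) − 2(79.61) = 51.07
  E: 1170 − 1(82.61) − 1(79.61) = 1008
  B: 0 + 1(82.61) = 82.61
  A: 0 + 1(79.61) = 79.61

ξ₂ = 79.6 mol/min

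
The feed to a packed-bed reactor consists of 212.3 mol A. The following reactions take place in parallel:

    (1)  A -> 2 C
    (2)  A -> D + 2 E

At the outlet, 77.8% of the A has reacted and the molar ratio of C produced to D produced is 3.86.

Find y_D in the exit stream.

0.13

Conversion of A: A consumed = 0.778 × 212.3 = 165.2 mol = 1ξ₁ + 1ξ₂.
Selectivity: 2ξ₁ / (1ξ₂) = 3.86 → ξ₁ = 1.93 ξ₂.
Substitute: (1·1.93 + 1) ξ₂ = 165.2 → ξ₂ = 56.37 mol, ξ₁ = 108.8 mol.
Outlet amounts (n = n₀ + Σ ν·ξ):
  A: 212.3 − 1(108.8) − 1(56.37) = 47.13
  C: 0 + 2(108.8) = 217.6
  D: 0 + 1(56.37) = 56.37
  E: 0 + 2(56.37) = 112.7
Total out = 433.8 mol; y_D = 56.37 / 433.8 = 0.1299.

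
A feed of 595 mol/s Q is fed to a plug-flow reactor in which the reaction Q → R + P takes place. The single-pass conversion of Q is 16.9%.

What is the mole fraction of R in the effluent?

0.145

Q reacted = 0.169 × 595 = 100.6 mol/s; ν_Q = −1, so ξ = 100.6/1 = 100.6 mol/s.
Outlet amounts (n = n₀ + ν ξ):
  Q: 595 − 1(100.6) = 494.4
  R: 0 + 1(100.6) = 100.6
  P: 0 + 1(100.6) = 100.6
Total out = 695.6 mol/s; y_R = 100.6 / 695.6 = 0.1446.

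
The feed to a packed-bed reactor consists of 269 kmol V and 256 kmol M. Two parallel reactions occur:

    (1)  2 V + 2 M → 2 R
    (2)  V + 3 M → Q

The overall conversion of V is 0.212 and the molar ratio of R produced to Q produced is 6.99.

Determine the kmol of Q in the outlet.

Conversion of V: V consumed = 0.212 × 269 = 57.03 kmol = 2ξ₁ + 1ξ₂.
Selectivity: 2ξ₁ / (1ξ₂) = 6.99 → ξ₁ = 3.495 ξ₂.
Substitute: (2·3.495 + 1) ξ₂ = 57.03 → ξ₂ = 7.137 kmol, ξ₁ = 24.95 kmol.
Outlet amounts (n = n₀ + Σ ν·ξ):
  V: 269 − 2(24.95) − 1(7.137) = 212
  M: 256 − 2(24.95) − 3(7.137) = 184.7
  R: 0 + 2(24.95) = 49.89
  Q: 0 + 1(7.137) = 7.137

7.14 kmol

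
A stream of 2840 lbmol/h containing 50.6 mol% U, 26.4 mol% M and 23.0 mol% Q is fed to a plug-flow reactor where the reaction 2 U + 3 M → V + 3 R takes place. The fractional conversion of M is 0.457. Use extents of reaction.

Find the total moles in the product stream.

M reacted = 0.457 × 749.8 = 342.6 lbmol/h; ν_M = −3, so ξ = 342.6/3 = 114.2 lbmol/h.
Outlet amounts (n = n₀ + ν ξ):
  U: 1437 − 2(114.2) = 1209
  M: 749.8 − 3(114.2) = 407.1
  V: 0 + 1(114.2) = 114.2
  R: 0 + 3(114.2) = 342.6
  Q: 653.2 (inert)
Total out = 1209 + 407.1 + 114.2 + 342.6 + 653.2 = 2726 lbmol/h.

2730 lbmol/h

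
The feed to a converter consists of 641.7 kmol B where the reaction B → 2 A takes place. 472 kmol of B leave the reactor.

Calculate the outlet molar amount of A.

For B: n = n₀ − 1ξ → 472 = 641.7 − 1ξ, giving ξ = 169.7 kmol.
Outlet amounts (n = n₀ + ν ξ):
  B: 641.7 − 1(169.7) = 472
  A: 0 + 2(169.7) = 339.4

339 kmol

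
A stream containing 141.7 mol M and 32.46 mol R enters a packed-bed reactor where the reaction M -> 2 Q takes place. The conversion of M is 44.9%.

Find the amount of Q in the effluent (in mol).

M reacted = 0.449 × 141.7 = 63.62 mol; ν_M = −1, so ξ = 63.62/1 = 63.62 mol.
Outlet amounts (n = n₀ + ν ξ):
  M: 141.7 − 1(63.62) = 78.08
  Q: 0 + 2(63.62) = 127.2
  R: 32.46 (inert)

127 mol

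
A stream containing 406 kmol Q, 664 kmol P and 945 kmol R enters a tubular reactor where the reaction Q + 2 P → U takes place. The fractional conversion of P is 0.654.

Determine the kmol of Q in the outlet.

P reacted = 0.654 × 664 = 434.3 kmol; ν_P = −2, so ξ = 434.3/2 = 217.1 kmol.
Outlet amounts (n = n₀ + ν ξ):
  Q: 406 − 1(217.1) = 188.9
  P: 664 − 2(217.1) = 229.7
  U: 0 + 1(217.1) = 217.1
  R: 945 (inert)

189 kmol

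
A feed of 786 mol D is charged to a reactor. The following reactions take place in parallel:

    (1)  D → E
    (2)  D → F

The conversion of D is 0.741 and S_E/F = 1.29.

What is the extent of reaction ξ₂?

ξ₂ = 254 mol

Conversion of D: D consumed = 0.741 × 786 = 582.4 mol = 1ξ₁ + 1ξ₂.
Selectivity: 1ξ₁ / (1ξ₂) = 1.29 → ξ₁ = 1.29 ξ₂.
Substitute: (1·1.29 + 1) ξ₂ = 582.4 → ξ₂ = 254.3 mol, ξ₁ = 328.1 mol.
Outlet amounts (n = n₀ + Σ ν·ξ):
  D: 786 − 1(328.1) − 1(254.3) = 203.6
  E: 0 + 1(328.1) = 328.1
  F: 0 + 1(254.3) = 254.3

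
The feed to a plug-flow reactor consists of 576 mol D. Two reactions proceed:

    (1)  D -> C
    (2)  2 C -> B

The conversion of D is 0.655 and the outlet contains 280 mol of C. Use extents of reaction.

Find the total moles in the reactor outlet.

Conversion of D: D consumed = 1ξ₁ = 0.655 × 576 → ξ₁ = 377.3 mol.
C balance: n_C = 0 + 1ξ₁ − 2ξ₂ = 280 → ξ₂ = (1·377.3 − 280)/2 = 48.64 mol.
Outlet amounts (n = n₀ + Σ ν·ξ):
  D: 576 − 1(377.3) = 198.7
  C: 0 + 1(377.3) − 2(48.64) = 280
  B: 0 + 1(48.64) = 48.64
Total out = 198.7 + 280 + 48.64 = 527.4 mol.

527 mol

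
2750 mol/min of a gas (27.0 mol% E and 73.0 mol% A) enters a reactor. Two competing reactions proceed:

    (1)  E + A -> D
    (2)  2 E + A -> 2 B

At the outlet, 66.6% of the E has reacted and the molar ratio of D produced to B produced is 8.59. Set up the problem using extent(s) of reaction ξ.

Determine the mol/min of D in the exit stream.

Conversion of E: E consumed = 0.666 × 742.5 = 494.5 mol/min = 1ξ₁ + 2ξ₂.
Selectivity: 1ξ₁ / (2ξ₂) = 8.59 → ξ₁ = 17.18 ξ₂.
Substitute: (1·17.18 + 2) ξ₂ = 494.5 → ξ₂ = 25.78 mol/min, ξ₁ = 442.9 mol/min.
Outlet amounts (n = n₀ + Σ ν·ξ):
  E: 742.5 − 1(442.9) − 2(25.78) = 248
  A: 2008 − 1(442.9) − 1(25.78) = 1539
  D: 0 + 1(442.9) = 442.9
  B: 0 + 2(25.78) = 51.56

443 mol/min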